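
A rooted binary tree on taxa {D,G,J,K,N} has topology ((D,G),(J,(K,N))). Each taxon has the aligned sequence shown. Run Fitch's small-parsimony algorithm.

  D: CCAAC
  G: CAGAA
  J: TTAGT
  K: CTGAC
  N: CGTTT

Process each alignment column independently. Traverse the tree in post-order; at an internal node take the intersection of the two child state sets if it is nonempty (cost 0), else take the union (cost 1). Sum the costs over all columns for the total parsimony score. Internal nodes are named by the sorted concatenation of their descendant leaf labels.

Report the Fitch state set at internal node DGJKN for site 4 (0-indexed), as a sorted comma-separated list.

DG@0: {C} ∩ {C} = {C} (intersection, +0)
KN@0: {C} ∩ {C} = {C} (intersection, +0)
JKN@0: {T} ∪ {C} = {C,T} (union, +1)
DGJKN@0: {C} ∩ {C,T} = {C} (intersection, +0)
DG@1: {C} ∪ {A} = {A,C} (union, +1)
KN@1: {T} ∪ {G} = {G,T} (union, +1)
JKN@1: {T} ∩ {G,T} = {T} (intersection, +0)
DGJKN@1: {A,C} ∪ {T} = {A,C,T} (union, +1)
DG@2: {A} ∪ {G} = {A,G} (union, +1)
KN@2: {G} ∪ {T} = {G,T} (union, +1)
JKN@2: {A} ∪ {G,T} = {A,G,T} (union, +1)
DGJKN@2: {A,G} ∩ {A,G,T} = {A,G} (intersection, +0)
DG@3: {A} ∩ {A} = {A} (intersection, +0)
KN@3: {A} ∪ {T} = {A,T} (union, +1)
JKN@3: {G} ∪ {A,T} = {A,G,T} (union, +1)
DGJKN@3: {A} ∩ {A,G,T} = {A} (intersection, +0)
DG@4: {C} ∪ {A} = {A,C} (union, +1)
KN@4: {C} ∪ {T} = {C,T} (union, +1)
JKN@4: {T} ∩ {C,T} = {T} (intersection, +0)
DGJKN@4: {A,C} ∪ {T} = {A,C,T} (union, +1)
per-site changes: [1, 3, 3, 2, 3]; total = 12

A,C,T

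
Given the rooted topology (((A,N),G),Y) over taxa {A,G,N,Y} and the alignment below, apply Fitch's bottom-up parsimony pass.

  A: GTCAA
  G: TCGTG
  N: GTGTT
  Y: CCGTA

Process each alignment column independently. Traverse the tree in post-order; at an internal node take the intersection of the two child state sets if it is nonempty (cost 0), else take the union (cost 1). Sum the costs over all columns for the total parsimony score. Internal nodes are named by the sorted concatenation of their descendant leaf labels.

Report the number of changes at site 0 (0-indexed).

AN@0: {G} ∩ {G} = {G} (intersection, +0)
AGN@0: {G} ∪ {T} = {G,T} (union, +1)
AGNY@0: {G,T} ∪ {C} = {C,G,T} (union, +1)
AN@1: {T} ∩ {T} = {T} (intersection, +0)
AGN@1: {T} ∪ {C} = {C,T} (union, +1)
AGNY@1: {C,T} ∩ {C} = {C} (intersection, +0)
AN@2: {C} ∪ {G} = {C,G} (union, +1)
AGN@2: {C,G} ∩ {G} = {G} (intersection, +0)
AGNY@2: {G} ∩ {G} = {G} (intersection, +0)
AN@3: {A} ∪ {T} = {A,T} (union, +1)
AGN@3: {A,T} ∩ {T} = {T} (intersection, +0)
AGNY@3: {T} ∩ {T} = {T} (intersection, +0)
AN@4: {A} ∪ {T} = {A,T} (union, +1)
AGN@4: {A,T} ∪ {G} = {A,G,T} (union, +1)
AGNY@4: {A,G,T} ∩ {A} = {A} (intersection, +0)
per-site changes: [2, 1, 1, 1, 2]; total = 7

2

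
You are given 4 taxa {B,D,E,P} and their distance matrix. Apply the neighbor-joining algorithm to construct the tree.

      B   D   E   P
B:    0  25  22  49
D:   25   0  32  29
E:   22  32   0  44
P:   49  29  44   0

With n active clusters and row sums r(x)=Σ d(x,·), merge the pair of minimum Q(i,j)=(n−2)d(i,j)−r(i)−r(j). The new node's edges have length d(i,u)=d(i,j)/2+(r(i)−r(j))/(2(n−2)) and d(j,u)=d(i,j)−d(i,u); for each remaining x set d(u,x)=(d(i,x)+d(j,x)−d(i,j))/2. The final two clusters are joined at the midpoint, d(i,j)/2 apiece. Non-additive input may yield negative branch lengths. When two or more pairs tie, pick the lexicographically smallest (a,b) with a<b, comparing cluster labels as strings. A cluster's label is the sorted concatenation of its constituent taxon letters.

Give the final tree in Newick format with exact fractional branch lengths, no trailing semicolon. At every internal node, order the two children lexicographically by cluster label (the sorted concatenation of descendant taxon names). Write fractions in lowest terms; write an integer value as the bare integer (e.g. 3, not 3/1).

(((B:21/2,E:23/2):12,D:11/2):47/4,P:47/4)

iteration 1: select B,E (d=22, Q=-150); attach at lengths (21/2, 23/2); label the merged cluster BE
  updated: d(BE,D)=35/2, d(BE,P)=71/2
iteration 2: select BE,D (d=35/2, Q=-82); attach at lengths (12, 11/2); label the merged cluster BDE
  updated: d(BDE,P)=47/2
iteration 3: select BDE,P (d=47/2); attach at lengths (47/4, 47/4); label the merged cluster BDEP
final tree: (((B:21/2,E:23/2):12,D:11/2):47/4,P:47/4)
total length: 63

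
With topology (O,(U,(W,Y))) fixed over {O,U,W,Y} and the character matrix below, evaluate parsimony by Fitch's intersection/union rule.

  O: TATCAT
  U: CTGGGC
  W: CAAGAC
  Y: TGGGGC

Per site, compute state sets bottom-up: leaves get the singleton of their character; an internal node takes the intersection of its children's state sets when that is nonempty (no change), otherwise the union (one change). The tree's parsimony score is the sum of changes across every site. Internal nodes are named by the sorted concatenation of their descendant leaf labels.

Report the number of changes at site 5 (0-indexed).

1

site 0, node WY: W={C} ∪ Y={T} → {C,T} (+1)
site 0, node UWY: U={C} ∩ WY={C,T} → {C} (+0)
site 0, node OUWY: O={T} ∪ UWY={C} → {C,T} (+1)
site 1, node WY: W={A} ∪ Y={G} → {A,G} (+1)
site 1, node UWY: U={T} ∪ WY={A,G} → {A,G,T} (+1)
site 1, node OUWY: O={A} ∩ UWY={A,G,T} → {A} (+0)
site 2, node WY: W={A} ∪ Y={G} → {A,G} (+1)
site 2, node UWY: U={G} ∩ WY={A,G} → {G} (+0)
site 2, node OUWY: O={T} ∪ UWY={G} → {G,T} (+1)
site 3, node WY: W={G} ∩ Y={G} → {G} (+0)
site 3, node UWY: U={G} ∩ WY={G} → {G} (+0)
site 3, node OUWY: O={C} ∪ UWY={G} → {C,G} (+1)
site 4, node WY: W={A} ∪ Y={G} → {A,G} (+1)
site 4, node UWY: U={G} ∩ WY={A,G} → {G} (+0)
site 4, node OUWY: O={A} ∪ UWY={G} → {A,G} (+1)
site 5, node WY: W={C} ∩ Y={C} → {C} (+0)
site 5, node UWY: U={C} ∩ WY={C} → {C} (+0)
site 5, node OUWY: O={T} ∪ UWY={C} → {C,T} (+1)
per-site changes: [2, 2, 2, 1, 2, 1]; total = 10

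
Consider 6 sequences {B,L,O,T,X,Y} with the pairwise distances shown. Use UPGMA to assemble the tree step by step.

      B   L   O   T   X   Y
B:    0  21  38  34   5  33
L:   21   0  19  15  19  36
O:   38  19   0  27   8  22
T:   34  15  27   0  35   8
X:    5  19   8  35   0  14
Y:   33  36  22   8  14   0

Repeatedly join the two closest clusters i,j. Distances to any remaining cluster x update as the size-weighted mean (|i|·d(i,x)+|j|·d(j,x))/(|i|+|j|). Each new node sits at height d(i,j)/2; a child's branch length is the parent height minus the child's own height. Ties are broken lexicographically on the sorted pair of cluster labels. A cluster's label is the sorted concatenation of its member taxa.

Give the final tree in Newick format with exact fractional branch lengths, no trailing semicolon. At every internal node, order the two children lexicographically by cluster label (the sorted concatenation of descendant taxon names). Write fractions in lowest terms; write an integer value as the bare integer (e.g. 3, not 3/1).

1. join B+X (d=5) ⇒ BX; edges |B|=5/2, |X|=5/2
  updated: d(BX,L)=20, d(BX,O)=23, d(BX,T)=69/2, d(BX,Y)=47/2
2. join T+Y (d=8) ⇒ TY; edges |T|=4, |Y|=4
  updated: d(BX,TY)=29, d(L,TY)=51/2, d(O,TY)=49/2
3. join L+O (d=19) ⇒ LO; edges |L|=19/2, |O|=19/2
  updated: d(BX,LO)=43/2, d(LO,TY)=25
4. join BX+LO (d=43/2) ⇒ BLOX; edges |BX|=33/4, |LO|=5/4
  updated: d(BLOX,TY)=27
5. join BLOX+TY (d=27) ⇒ BLOTXY; edges |BLOX|=11/4, |TY|=19/2
final tree: (((B:5/2,X:5/2):33/4,(L:19/2,O:19/2):5/4):11/4,(T:4,Y:4):19/2)
total length: 215/4

(((B:5/2,X:5/2):33/4,(L:19/2,O:19/2):5/4):11/4,(T:4,Y:4):19/2)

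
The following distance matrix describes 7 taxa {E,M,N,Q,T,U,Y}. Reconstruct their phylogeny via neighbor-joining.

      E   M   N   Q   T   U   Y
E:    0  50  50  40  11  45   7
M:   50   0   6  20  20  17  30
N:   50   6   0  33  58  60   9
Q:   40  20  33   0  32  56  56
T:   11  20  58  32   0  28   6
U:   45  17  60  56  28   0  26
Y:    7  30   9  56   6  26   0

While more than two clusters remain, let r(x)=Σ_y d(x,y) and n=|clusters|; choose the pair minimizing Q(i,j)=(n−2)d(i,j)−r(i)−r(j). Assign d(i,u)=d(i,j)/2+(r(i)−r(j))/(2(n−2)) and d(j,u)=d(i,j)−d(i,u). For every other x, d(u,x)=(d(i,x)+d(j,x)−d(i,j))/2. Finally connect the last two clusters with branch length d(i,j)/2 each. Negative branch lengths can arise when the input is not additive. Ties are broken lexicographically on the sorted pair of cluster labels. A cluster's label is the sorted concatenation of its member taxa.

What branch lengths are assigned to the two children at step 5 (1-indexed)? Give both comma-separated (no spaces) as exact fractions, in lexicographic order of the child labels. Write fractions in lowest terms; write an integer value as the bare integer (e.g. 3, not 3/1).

131/32,231/32

step 1: merge (M,N) at d=6, Q=-329; branch lengths M→-43/10, N→103/10; new cluster MN
  updated: d(E,MN)=47, d(MN,Q)=47/2, d(MN,T)=36, d(MN,U)=71/2, d(MN,Y)=33/2
step 2: merge (MN,Q) at d=47/2, Q=-272; branch lengths MN→45/8, Q→143/8; new cluster MNQ
  updated: d(E,MNQ)=127/4, d(MNQ,T)=89/4, d(MNQ,U)=34, d(MNQ,Y)=49/2
step 3: merge (MNQ,U) at d=34, Q=-287/2; branch lengths MNQ→163/12, U→245/12; new cluster MNQU
  updated: d(E,MNQU)=171/8, d(MNQU,T)=65/8, d(MNQU,Y)=33/4
step 4: merge (E,Y) at d=7, Q=-373/8; branch lengths E→257/32, Y→-33/32; new cluster EY
  updated: d(EY,MNQU)=181/16, d(EY,T)=5
step 5: merge (EY,MNQU) at d=181/16, Q=-391/16; branch lengths EY→131/32, MNQU→231/32; new cluster EMNQUY
  updated: d(EMNQUY,T)=29/32
step 6: merge (EMNQUY,T) at d=29/32; branch lengths EMNQUY→29/64, T→29/64; new cluster EMNQTUY
final tree: (((E:257/32,Y:-33/32):131/32,(((M:-43/10,N:103/10):45/8,Q:143/8):163/12,U:245/12):231/32):29/64,T:29/64)
total length: 2647/32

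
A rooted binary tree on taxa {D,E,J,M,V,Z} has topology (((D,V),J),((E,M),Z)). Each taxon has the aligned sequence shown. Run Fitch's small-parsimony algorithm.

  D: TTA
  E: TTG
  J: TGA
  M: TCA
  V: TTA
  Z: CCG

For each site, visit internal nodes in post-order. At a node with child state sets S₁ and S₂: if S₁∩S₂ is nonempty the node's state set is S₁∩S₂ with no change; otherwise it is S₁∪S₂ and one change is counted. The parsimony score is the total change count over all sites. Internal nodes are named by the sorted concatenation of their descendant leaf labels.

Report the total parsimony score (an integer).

6

site 0, node DV: D={T} ∩ V={T} → {T} (+0)
site 0, node DJV: DV={T} ∩ J={T} → {T} (+0)
site 0, node EM: E={T} ∩ M={T} → {T} (+0)
site 0, node EMZ: EM={T} ∪ Z={C} → {C,T} (+1)
site 0, node DEJMVZ: DJV={T} ∩ EMZ={C,T} → {T} (+0)
site 1, node DV: D={T} ∩ V={T} → {T} (+0)
site 1, node DJV: DV={T} ∪ J={G} → {G,T} (+1)
site 1, node EM: E={T} ∪ M={C} → {C,T} (+1)
site 1, node EMZ: EM={C,T} ∩ Z={C} → {C} (+0)
site 1, node DEJMVZ: DJV={G,T} ∪ EMZ={C} → {C,G,T} (+1)
site 2, node DV: D={A} ∩ V={A} → {A} (+0)
site 2, node DJV: DV={A} ∩ J={A} → {A} (+0)
site 2, node EM: E={G} ∪ M={A} → {A,G} (+1)
site 2, node EMZ: EM={A,G} ∩ Z={G} → {G} (+0)
site 2, node DEJMVZ: DJV={A} ∪ EMZ={G} → {A,G} (+1)
per-site changes: [1, 3, 2]; total = 6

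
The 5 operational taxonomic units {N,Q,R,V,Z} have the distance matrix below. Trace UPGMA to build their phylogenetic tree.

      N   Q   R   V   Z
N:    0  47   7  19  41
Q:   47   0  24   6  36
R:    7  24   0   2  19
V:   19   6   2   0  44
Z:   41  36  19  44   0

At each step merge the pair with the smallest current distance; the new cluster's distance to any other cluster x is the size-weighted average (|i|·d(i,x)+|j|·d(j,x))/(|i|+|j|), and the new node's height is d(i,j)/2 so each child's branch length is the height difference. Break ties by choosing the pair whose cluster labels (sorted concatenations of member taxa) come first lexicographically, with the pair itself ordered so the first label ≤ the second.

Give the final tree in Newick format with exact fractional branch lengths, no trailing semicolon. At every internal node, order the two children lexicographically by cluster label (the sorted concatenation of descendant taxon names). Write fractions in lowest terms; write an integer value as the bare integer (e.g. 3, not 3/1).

step 1: merge (R,V) at d=2; branch lengths R→1, V→1; new cluster RV
  updated: d(N,RV)=13, d(Q,RV)=15, d(RV,Z)=63/2
step 2: merge (N,RV) at d=13; branch lengths N→13/2, RV→11/2; new cluster NRV
  updated: d(NRV,Q)=77/3, d(NRV,Z)=104/3
step 3: merge (NRV,Q) at d=77/3; branch lengths NRV→19/3, Q→77/6; new cluster NQRV
  updated: d(NQRV,Z)=35
step 4: merge (NQRV,Z) at d=35; branch lengths NQRV→14/3, Z→35/2; new cluster NQRVZ
final tree: (((N:13/2,(R:1,V:1):11/2):19/3,Q:77/6):14/3,Z:35/2)
total length: 166/3

(((N:13/2,(R:1,V:1):11/2):19/3,Q:77/6):14/3,Z:35/2)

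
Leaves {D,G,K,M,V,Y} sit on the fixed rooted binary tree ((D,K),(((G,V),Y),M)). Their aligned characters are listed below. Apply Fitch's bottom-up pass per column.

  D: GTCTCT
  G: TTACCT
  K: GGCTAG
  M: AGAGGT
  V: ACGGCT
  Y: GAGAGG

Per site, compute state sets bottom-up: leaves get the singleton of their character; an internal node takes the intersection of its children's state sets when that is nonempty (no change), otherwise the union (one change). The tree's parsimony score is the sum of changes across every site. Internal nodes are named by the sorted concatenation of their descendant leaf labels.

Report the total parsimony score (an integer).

18

site 0, node DK: D={G} ∩ K={G} → {G} (+0)
site 0, node GV: G={T} ∪ V={A} → {A,T} (+1)
site 0, node GVY: GV={A,T} ∪ Y={G} → {A,G,T} (+1)
site 0, node GMVY: GVY={A,G,T} ∩ M={A} → {A} (+0)
site 0, node DGKMVY: DK={G} ∪ GMVY={A} → {A,G} (+1)
site 1, node DK: D={T} ∪ K={G} → {G,T} (+1)
site 1, node GV: G={T} ∪ V={C} → {C,T} (+1)
site 1, node GVY: GV={C,T} ∪ Y={A} → {A,C,T} (+1)
site 1, node GMVY: GVY={A,C,T} ∪ M={G} → {A,C,G,T} (+1)
site 1, node DGKMVY: DK={G,T} ∩ GMVY={A,C,G,T} → {G,T} (+0)
site 2, node DK: D={C} ∩ K={C} → {C} (+0)
site 2, node GV: G={A} ∪ V={G} → {A,G} (+1)
site 2, node GVY: GV={A,G} ∩ Y={G} → {G} (+0)
site 2, node GMVY: GVY={G} ∪ M={A} → {A,G} (+1)
site 2, node DGKMVY: DK={C} ∪ GMVY={A,G} → {A,C,G} (+1)
site 3, node DK: D={T} ∩ K={T} → {T} (+0)
site 3, node GV: G={C} ∪ V={G} → {C,G} (+1)
site 3, node GVY: GV={C,G} ∪ Y={A} → {A,C,G} (+1)
site 3, node GMVY: GVY={A,C,G} ∩ M={G} → {G} (+0)
site 3, node DGKMVY: DK={T} ∪ GMVY={G} → {G,T} (+1)
site 4, node DK: D={C} ∪ K={A} → {A,C} (+1)
site 4, node GV: G={C} ∩ V={C} → {C} (+0)
site 4, node GVY: GV={C} ∪ Y={G} → {C,G} (+1)
site 4, node GMVY: GVY={C,G} ∩ M={G} → {G} (+0)
site 4, node DGKMVY: DK={A,C} ∪ GMVY={G} → {A,C,G} (+1)
site 5, node DK: D={T} ∪ K={G} → {G,T} (+1)
site 5, node GV: G={T} ∩ V={T} → {T} (+0)
site 5, node GVY: GV={T} ∪ Y={G} → {G,T} (+1)
site 5, node GMVY: GVY={G,T} ∩ M={T} → {T} (+0)
site 5, node DGKMVY: DK={G,T} ∩ GMVY={T} → {T} (+0)
per-site changes: [3, 4, 3, 3, 3, 2]; total = 18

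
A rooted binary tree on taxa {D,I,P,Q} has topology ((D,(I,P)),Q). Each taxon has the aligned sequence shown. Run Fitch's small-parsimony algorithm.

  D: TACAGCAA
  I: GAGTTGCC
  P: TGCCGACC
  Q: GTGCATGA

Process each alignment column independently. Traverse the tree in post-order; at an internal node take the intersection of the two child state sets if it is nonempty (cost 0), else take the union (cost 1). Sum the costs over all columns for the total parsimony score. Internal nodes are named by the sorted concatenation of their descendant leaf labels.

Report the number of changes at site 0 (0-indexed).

site 0, node IP: I={G} ∪ P={T} → {G,T} (+1)
site 0, node DIP: D={T} ∩ IP={G,T} → {T} (+0)
site 0, node DIPQ: DIP={T} ∪ Q={G} → {G,T} (+1)
site 1, node IP: I={A} ∪ P={G} → {A,G} (+1)
site 1, node DIP: D={A} ∩ IP={A,G} → {A} (+0)
site 1, node DIPQ: DIP={A} ∪ Q={T} → {A,T} (+1)
site 2, node IP: I={G} ∪ P={C} → {C,G} (+1)
site 2, node DIP: D={C} ∩ IP={C,G} → {C} (+0)
site 2, node DIPQ: DIP={C} ∪ Q={G} → {C,G} (+1)
site 3, node IP: I={T} ∪ P={C} → {C,T} (+1)
site 3, node DIP: D={A} ∪ IP={C,T} → {A,C,T} (+1)
site 3, node DIPQ: DIP={A,C,T} ∩ Q={C} → {C} (+0)
site 4, node IP: I={T} ∪ P={G} → {G,T} (+1)
site 4, node DIP: D={G} ∩ IP={G,T} → {G} (+0)
site 4, node DIPQ: DIP={G} ∪ Q={A} → {A,G} (+1)
site 5, node IP: I={G} ∪ P={A} → {A,G} (+1)
site 5, node DIP: D={C} ∪ IP={A,G} → {A,C,G} (+1)
site 5, node DIPQ: DIP={A,C,G} ∪ Q={T} → {A,C,G,T} (+1)
site 6, node IP: I={C} ∩ P={C} → {C} (+0)
site 6, node DIP: D={A} ∪ IP={C} → {A,C} (+1)
site 6, node DIPQ: DIP={A,C} ∪ Q={G} → {A,C,G} (+1)
site 7, node IP: I={C} ∩ P={C} → {C} (+0)
site 7, node DIP: D={A} ∪ IP={C} → {A,C} (+1)
site 7, node DIPQ: DIP={A,C} ∩ Q={A} → {A} (+0)
per-site changes: [2, 2, 2, 2, 2, 3, 2, 1]; total = 16

2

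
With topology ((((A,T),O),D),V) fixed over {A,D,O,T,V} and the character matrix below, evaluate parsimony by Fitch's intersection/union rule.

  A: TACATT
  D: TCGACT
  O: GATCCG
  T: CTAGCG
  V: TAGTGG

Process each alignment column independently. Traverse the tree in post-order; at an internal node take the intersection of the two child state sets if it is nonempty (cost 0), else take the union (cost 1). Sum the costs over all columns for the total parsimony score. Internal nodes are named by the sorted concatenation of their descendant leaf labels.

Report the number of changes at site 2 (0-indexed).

[col 0] AT: children A:{T}, T:{C} ∪→ {C,T}; cost 1
[col 0] AOT: children AT:{C,T}, O:{G} ∪→ {C,G,T}; cost 1
[col 0] ADOT: children AOT:{C,G,T}, D:{T} ∩→ {T}; cost 0
[col 0] ADOTV: children ADOT:{T}, V:{T} ∩→ {T}; cost 0
[col 1] AT: children A:{A}, T:{T} ∪→ {A,T}; cost 1
[col 1] AOT: children AT:{A,T}, O:{A} ∩→ {A}; cost 0
[col 1] ADOT: children AOT:{A}, D:{C} ∪→ {A,C}; cost 1
[col 1] ADOTV: children ADOT:{A,C}, V:{A} ∩→ {A}; cost 0
[col 2] AT: children A:{C}, T:{A} ∪→ {A,C}; cost 1
[col 2] AOT: children AT:{A,C}, O:{T} ∪→ {A,C,T}; cost 1
[col 2] ADOT: children AOT:{A,C,T}, D:{G} ∪→ {A,C,G,T}; cost 1
[col 2] ADOTV: children ADOT:{A,C,G,T}, V:{G} ∩→ {G}; cost 0
[col 3] AT: children A:{A}, T:{G} ∪→ {A,G}; cost 1
[col 3] AOT: children AT:{A,G}, O:{C} ∪→ {A,C,G}; cost 1
[col 3] ADOT: children AOT:{A,C,G}, D:{A} ∩→ {A}; cost 0
[col 3] ADOTV: children ADOT:{A}, V:{T} ∪→ {A,T}; cost 1
[col 4] AT: children A:{T}, T:{C} ∪→ {C,T}; cost 1
[col 4] AOT: children AT:{C,T}, O:{C} ∩→ {C}; cost 0
[col 4] ADOT: children AOT:{C}, D:{C} ∩→ {C}; cost 0
[col 4] ADOTV: children ADOT:{C}, V:{G} ∪→ {C,G}; cost 1
[col 5] AT: children A:{T}, T:{G} ∪→ {G,T}; cost 1
[col 5] AOT: children AT:{G,T}, O:{G} ∩→ {G}; cost 0
[col 5] ADOT: children AOT:{G}, D:{T} ∪→ {G,T}; cost 1
[col 5] ADOTV: children ADOT:{G,T}, V:{G} ∩→ {G}; cost 0
per-site changes: [2, 2, 3, 3, 2, 2]; total = 14

3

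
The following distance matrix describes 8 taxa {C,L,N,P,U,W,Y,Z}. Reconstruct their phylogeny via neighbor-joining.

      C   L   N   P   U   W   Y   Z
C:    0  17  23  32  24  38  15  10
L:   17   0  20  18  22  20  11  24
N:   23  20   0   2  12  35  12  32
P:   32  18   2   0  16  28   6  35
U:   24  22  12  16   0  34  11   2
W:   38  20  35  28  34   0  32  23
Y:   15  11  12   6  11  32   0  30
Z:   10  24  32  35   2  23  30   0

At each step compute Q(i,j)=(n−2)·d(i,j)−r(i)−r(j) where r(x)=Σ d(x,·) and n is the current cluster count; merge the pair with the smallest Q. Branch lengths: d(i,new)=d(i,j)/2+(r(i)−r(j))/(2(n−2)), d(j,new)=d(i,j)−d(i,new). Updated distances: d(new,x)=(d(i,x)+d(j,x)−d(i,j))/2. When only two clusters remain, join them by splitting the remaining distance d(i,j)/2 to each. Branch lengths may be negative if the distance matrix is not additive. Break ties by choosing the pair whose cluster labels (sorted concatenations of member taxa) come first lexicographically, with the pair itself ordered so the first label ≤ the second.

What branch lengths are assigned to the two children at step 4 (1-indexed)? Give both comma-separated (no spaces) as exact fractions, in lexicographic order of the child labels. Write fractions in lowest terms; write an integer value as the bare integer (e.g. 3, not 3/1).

step 1: merge (U,Z) at d=2, Q=-265; branch lengths U→-23/12, Z→47/12; new cluster UZ
  updated: d(C,UZ)=16, d(L,UZ)=22, d(N,UZ)=21, d(P,UZ)=49/2, d(UZ,W)=55/2, d(UZ,Y)=39/2
step 2: merge (N,P) at d=2, Q=-427/2; branch lengths N→5/4, P→3/4; new cluster NP
  updated: d(C,NP)=53/2, d(L,NP)=18, d(NP,UZ)=87/4, d(NP,W)=61/2, d(NP,Y)=8
step 3: merge (NP,Y) at d=8, Q=-633/4; branch lengths NP→205/32, Y→51/32; new cluster NPY
  updated: d(C,NPY)=67/4, d(L,NPY)=21/2, d(NPY,UZ)=133/8, d(NPY,W)=109/4
step 4: merge (L,W) at d=20, Q=-489/4; branch lengths L→67/24, W→413/24; new cluster LW
  updated: d(C,LW)=35/2, d(LW,NPY)=71/8, d(LW,UZ)=59/4
step 5: merge (C,UZ) at d=16, Q=-525/8; branch lengths C→279/32, UZ→233/32; new cluster CUZ
  updated: d(CUZ,LW)=65/8, d(CUZ,NPY)=139/16
step 6: merge (CUZ,LW) at d=65/8, Q=-411/16; branch lengths CUZ→127/32, LW→133/32; new cluster CLUWZ
  updated: d(CLUWZ,NPY)=151/32
step 7: merge (CLUWZ,NPY) at d=151/32; branch lengths CLUWZ→151/64, NPY→151/64; new cluster CLNPUWYZ
final tree: (((C:279/32,(U:-23/12,Z:47/12):233/32):127/32,(L:67/24,W:413/24):133/32):151/64,((N:5/4,P:3/4):205/32,Y:51/32):151/64)
total length: 1947/32

67/24,413/24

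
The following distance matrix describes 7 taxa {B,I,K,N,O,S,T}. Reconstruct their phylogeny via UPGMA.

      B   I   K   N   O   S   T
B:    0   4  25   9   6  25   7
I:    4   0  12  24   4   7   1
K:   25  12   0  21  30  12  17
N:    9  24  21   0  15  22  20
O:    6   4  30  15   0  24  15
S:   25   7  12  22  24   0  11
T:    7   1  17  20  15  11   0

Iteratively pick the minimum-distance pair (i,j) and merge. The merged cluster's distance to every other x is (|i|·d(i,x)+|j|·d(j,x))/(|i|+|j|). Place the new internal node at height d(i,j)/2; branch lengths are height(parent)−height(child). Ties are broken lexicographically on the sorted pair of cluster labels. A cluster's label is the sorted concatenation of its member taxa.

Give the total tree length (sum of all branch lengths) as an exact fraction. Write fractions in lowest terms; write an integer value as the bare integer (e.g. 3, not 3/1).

step 1: merge (I,T) at d=1; branch lengths I→1/2, T→1/2; new cluster IT
  updated: d(B,IT)=11/2, d(IT,K)=29/2, d(IT,N)=22, d(IT,O)=19/2, d(IT,S)=9
step 2: merge (B,IT) at d=11/2; branch lengths B→11/4, IT→9/4; new cluster BIT
  updated: d(BIT,K)=18, d(BIT,N)=53/3, d(BIT,O)=25/3, d(BIT,S)=43/3
step 3: merge (BIT,O) at d=25/3; branch lengths BIT→17/12, O→25/6; new cluster BIOT
  updated: d(BIOT,K)=21, d(BIOT,N)=17, d(BIOT,S)=67/4
step 4: merge (K,S) at d=12; branch lengths K→6, S→6; new cluster KS
  updated: d(BIOT,KS)=151/8, d(KS,N)=43/2
step 5: merge (BIOT,N) at d=17; branch lengths BIOT→13/3, N→17/2; new cluster BINOT
  updated: d(BINOT,KS)=97/5
step 6: merge (BINOT,KS) at d=97/5; branch lengths BINOT→6/5, KS→37/10; new cluster BIKNOST
final tree: ((((B:11/4,(I:1/2,T:1/2):9/4):17/12,O:25/6):13/3,N:17/2):6/5,(K:6,S:6):37/10)
total length: 2479/60

2479/60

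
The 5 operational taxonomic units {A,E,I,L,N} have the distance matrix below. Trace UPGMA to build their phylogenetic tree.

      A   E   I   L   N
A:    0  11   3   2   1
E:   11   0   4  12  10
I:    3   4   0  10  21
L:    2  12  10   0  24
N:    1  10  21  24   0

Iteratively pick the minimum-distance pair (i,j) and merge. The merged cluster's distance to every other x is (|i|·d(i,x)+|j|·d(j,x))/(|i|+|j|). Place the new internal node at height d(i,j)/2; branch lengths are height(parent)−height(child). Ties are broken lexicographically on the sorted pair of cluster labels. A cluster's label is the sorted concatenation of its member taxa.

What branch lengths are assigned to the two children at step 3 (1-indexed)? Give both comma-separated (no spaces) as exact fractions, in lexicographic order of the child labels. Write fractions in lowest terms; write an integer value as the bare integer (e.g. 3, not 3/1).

1. join A+N (d=1) ⇒ AN; edges |A|=1/2, |N|=1/2
  updated: d(AN,E)=21/2, d(AN,I)=12, d(AN,L)=13
2. join E+I (d=4) ⇒ EI; edges |E|=2, |I|=2
  updated: d(AN,EI)=45/4, d(EI,L)=11
3. join EI+L (d=11) ⇒ EIL; edges |EI|=7/2, |L|=11/2
  updated: d(AN,EIL)=71/6
4. join AN+EIL (d=71/6) ⇒ AEILN; edges |AN|=65/12, |EIL|=5/12
final tree: ((A:1/2,N:1/2):65/12,((E:2,I:2):7/2,L:11/2):5/12)
total length: 119/6

7/2,11/2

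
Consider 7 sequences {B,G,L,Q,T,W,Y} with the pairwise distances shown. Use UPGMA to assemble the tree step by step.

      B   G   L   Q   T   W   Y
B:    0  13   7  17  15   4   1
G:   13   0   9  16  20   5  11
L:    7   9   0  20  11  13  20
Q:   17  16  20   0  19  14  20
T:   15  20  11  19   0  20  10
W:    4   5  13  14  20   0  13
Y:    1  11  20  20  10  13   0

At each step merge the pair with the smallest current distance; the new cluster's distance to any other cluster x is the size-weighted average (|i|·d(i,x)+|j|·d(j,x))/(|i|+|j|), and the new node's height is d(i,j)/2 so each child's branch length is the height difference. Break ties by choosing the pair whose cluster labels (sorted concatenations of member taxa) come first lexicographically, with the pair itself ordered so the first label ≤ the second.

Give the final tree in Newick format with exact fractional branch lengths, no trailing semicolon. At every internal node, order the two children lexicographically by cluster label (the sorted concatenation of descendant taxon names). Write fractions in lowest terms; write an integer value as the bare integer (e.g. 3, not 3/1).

step 1: merge (B,Y) at d=1; branch lengths B→1/2, Y→1/2; new cluster BY
  updated: d(BY,G)=12, d(BY,L)=27/2, d(BY,Q)=37/2, d(BY,T)=25/2, d(BY,W)=17/2
step 2: merge (G,W) at d=5; branch lengths G→5/2, W→5/2; new cluster GW
  updated: d(BY,GW)=41/4, d(GW,L)=11, d(GW,Q)=15, d(GW,T)=20
step 3: merge (BY,GW) at d=41/4; branch lengths BY→37/8, GW→21/8; new cluster BGWY
  updated: d(BGWY,L)=49/4, d(BGWY,Q)=67/4, d(BGWY,T)=65/4
step 4: merge (L,T) at d=11; branch lengths L→11/2, T→11/2; new cluster LT
  updated: d(BGWY,LT)=57/4, d(LT,Q)=39/2
step 5: merge (BGWY,LT) at d=57/4; branch lengths BGWY→2, LT→13/8; new cluster BGLTWY
  updated: d(BGLTWY,Q)=53/3
step 6: merge (BGLTWY,Q) at d=53/3; branch lengths BGLTWY→41/24, Q→53/6; new cluster BGLQTWY
final tree: ((((B:1/2,Y:1/2):37/8,(G:5/2,W:5/2):21/8):2,(L:11/2,T:11/2):13/8):41/24,Q:53/6)
total length: 461/12

((((B:1/2,Y:1/2):37/8,(G:5/2,W:5/2):21/8):2,(L:11/2,T:11/2):13/8):41/24,Q:53/6)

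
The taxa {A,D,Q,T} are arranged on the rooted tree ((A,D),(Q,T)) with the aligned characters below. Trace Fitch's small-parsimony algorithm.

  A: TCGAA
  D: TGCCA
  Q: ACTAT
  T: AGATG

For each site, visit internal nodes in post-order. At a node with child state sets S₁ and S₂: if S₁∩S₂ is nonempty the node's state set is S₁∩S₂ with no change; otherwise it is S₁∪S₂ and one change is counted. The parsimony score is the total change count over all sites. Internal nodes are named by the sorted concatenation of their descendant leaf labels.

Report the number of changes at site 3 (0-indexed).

site 0, node AD: A={T} ∩ D={T} → {T} (+0)
site 0, node QT: Q={A} ∩ T={A} → {A} (+0)
site 0, node ADQT: AD={T} ∪ QT={A} → {A,T} (+1)
site 1, node AD: A={C} ∪ D={G} → {C,G} (+1)
site 1, node QT: Q={C} ∪ T={G} → {C,G} (+1)
site 1, node ADQT: AD={C,G} ∩ QT={C,G} → {C,G} (+0)
site 2, node AD: A={G} ∪ D={C} → {C,G} (+1)
site 2, node QT: Q={T} ∪ T={A} → {A,T} (+1)
site 2, node ADQT: AD={C,G} ∪ QT={A,T} → {A,C,G,T} (+1)
site 3, node AD: A={A} ∪ D={C} → {A,C} (+1)
site 3, node QT: Q={A} ∪ T={T} → {A,T} (+1)
site 3, node ADQT: AD={A,C} ∩ QT={A,T} → {A} (+0)
site 4, node AD: A={A} ∩ D={A} → {A} (+0)
site 4, node QT: Q={T} ∪ T={G} → {G,T} (+1)
site 4, node ADQT: AD={A} ∪ QT={G,T} → {A,G,T} (+1)
per-site changes: [1, 2, 3, 2, 2]; total = 10

2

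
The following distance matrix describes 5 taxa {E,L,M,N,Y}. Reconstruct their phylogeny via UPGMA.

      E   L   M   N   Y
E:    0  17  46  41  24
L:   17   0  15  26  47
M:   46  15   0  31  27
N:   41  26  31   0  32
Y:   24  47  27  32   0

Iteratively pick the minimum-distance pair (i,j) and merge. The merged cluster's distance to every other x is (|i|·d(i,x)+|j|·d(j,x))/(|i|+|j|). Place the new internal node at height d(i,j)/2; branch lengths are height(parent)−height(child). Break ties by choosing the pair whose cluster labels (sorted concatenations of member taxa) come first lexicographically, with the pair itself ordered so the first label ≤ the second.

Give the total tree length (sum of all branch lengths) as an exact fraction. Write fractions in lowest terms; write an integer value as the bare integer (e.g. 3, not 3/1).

iteration 1: select L,M (d=15); attach at lengths (15/2, 15/2); label the merged cluster LM
  updated: d(E,LM)=63/2, d(LM,N)=57/2, d(LM,Y)=37
iteration 2: select E,Y (d=24); attach at lengths (12, 12); label the merged cluster EY
  updated: d(EY,LM)=137/4, d(EY,N)=73/2
iteration 3: select LM,N (d=57/2); attach at lengths (27/4, 57/4); label the merged cluster LMN
  updated: d(EY,LMN)=35
iteration 4: select EY,LMN (d=35); attach at lengths (11/2, 13/4); label the merged cluster ELMNY
final tree: ((E:12,Y:12):11/2,((L:15/2,M:15/2):27/4,N:57/4):13/4)
total length: 275/4

275/4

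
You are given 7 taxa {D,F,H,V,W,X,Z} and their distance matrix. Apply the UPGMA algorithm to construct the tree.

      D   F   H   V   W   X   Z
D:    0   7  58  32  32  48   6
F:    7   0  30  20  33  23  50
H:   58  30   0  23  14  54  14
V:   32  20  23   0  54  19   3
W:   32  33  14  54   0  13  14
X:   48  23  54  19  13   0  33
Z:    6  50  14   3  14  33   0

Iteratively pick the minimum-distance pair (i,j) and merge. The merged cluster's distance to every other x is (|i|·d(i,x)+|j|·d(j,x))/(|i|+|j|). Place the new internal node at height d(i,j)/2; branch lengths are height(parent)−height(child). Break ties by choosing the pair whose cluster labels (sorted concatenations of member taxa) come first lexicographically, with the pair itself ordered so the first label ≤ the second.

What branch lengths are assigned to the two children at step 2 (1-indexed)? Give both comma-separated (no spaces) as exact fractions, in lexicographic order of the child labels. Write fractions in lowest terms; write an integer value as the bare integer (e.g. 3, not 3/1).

7/2,7/2

iteration 1: select V,Z (d=3); attach at lengths (3/2, 3/2); label the merged cluster VZ
  updated: d(D,VZ)=19, d(F,VZ)=35, d(H,VZ)=37/2, d(VZ,W)=34, d(VZ,X)=26
iteration 2: select D,F (d=7); attach at lengths (7/2, 7/2); label the merged cluster DF
  updated: d(DF,H)=44, d(DF,VZ)=27, d(DF,W)=65/2, d(DF,X)=71/2
iteration 3: select W,X (d=13); attach at lengths (13/2, 13/2); label the merged cluster WX
  updated: d(DF,WX)=34, d(H,WX)=34, d(VZ,WX)=30
iteration 4: select H,VZ (d=37/2); attach at lengths (37/4, 31/4); label the merged cluster HVZ
  updated: d(DF,HVZ)=98/3, d(HVZ,WX)=94/3
iteration 5: select HVZ,WX (d=94/3); attach at lengths (77/12, 55/6); label the merged cluster HVWXZ
  updated: d(DF,HVWXZ)=166/5
iteration 6: select DF,HVWXZ (d=166/5); attach at lengths (131/10, 14/15); label the merged cluster DFHVWXZ
final tree: ((D:7/2,F:7/2):131/10,((H:37/4,(V:3/2,Z:3/2):31/4):77/12,(W:13/2,X:13/2):55/6):14/15)
total length: 4177/60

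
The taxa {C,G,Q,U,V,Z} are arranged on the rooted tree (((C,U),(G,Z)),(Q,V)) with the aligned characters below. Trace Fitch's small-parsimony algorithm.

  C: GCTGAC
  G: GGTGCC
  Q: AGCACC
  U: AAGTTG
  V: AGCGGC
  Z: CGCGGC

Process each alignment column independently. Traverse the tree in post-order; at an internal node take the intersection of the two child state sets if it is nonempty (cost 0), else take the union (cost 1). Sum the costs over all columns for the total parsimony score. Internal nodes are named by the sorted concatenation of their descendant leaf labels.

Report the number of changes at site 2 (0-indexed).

3

[col 0] CU: children C:{G}, U:{A} ∪→ {A,G}; cost 1
[col 0] GZ: children G:{G}, Z:{C} ∪→ {C,G}; cost 1
[col 0] CGUZ: children CU:{A,G}, GZ:{C,G} ∩→ {G}; cost 0
[col 0] QV: children Q:{A}, V:{A} ∩→ {A}; cost 0
[col 0] CGQUVZ: children CGUZ:{G}, QV:{A} ∪→ {A,G}; cost 1
[col 1] CU: children C:{C}, U:{A} ∪→ {A,C}; cost 1
[col 1] GZ: children G:{G}, Z:{G} ∩→ {G}; cost 0
[col 1] CGUZ: children CU:{A,C}, GZ:{G} ∪→ {A,C,G}; cost 1
[col 1] QV: children Q:{G}, V:{G} ∩→ {G}; cost 0
[col 1] CGQUVZ: children CGUZ:{A,C,G}, QV:{G} ∩→ {G}; cost 0
[col 2] CU: children C:{T}, U:{G} ∪→ {G,T}; cost 1
[col 2] GZ: children G:{T}, Z:{C} ∪→ {C,T}; cost 1
[col 2] CGUZ: children CU:{G,T}, GZ:{C,T} ∩→ {T}; cost 0
[col 2] QV: children Q:{C}, V:{C} ∩→ {C}; cost 0
[col 2] CGQUVZ: children CGUZ:{T}, QV:{C} ∪→ {C,T}; cost 1
[col 3] CU: children C:{G}, U:{T} ∪→ {G,T}; cost 1
[col 3] GZ: children G:{G}, Z:{G} ∩→ {G}; cost 0
[col 3] CGUZ: children CU:{G,T}, GZ:{G} ∩→ {G}; cost 0
[col 3] QV: children Q:{A}, V:{G} ∪→ {A,G}; cost 1
[col 3] CGQUVZ: children CGUZ:{G}, QV:{A,G} ∩→ {G}; cost 0
[col 4] CU: children C:{A}, U:{T} ∪→ {A,T}; cost 1
[col 4] GZ: children G:{C}, Z:{G} ∪→ {C,G}; cost 1
[col 4] CGUZ: children CU:{A,T}, GZ:{C,G} ∪→ {A,C,G,T}; cost 1
[col 4] QV: children Q:{C}, V:{G} ∪→ {C,G}; cost 1
[col 4] CGQUVZ: children CGUZ:{A,C,G,T}, QV:{C,G} ∩→ {C,G}; cost 0
[col 5] CU: children C:{C}, U:{G} ∪→ {C,G}; cost 1
[col 5] GZ: children G:{C}, Z:{C} ∩→ {C}; cost 0
[col 5] CGUZ: children CU:{C,G}, GZ:{C} ∩→ {C}; cost 0
[col 5] QV: children Q:{C}, V:{C} ∩→ {C}; cost 0
[col 5] CGQUVZ: children CGUZ:{C}, QV:{C} ∩→ {C}; cost 0
per-site changes: [3, 2, 3, 2, 4, 1]; total = 15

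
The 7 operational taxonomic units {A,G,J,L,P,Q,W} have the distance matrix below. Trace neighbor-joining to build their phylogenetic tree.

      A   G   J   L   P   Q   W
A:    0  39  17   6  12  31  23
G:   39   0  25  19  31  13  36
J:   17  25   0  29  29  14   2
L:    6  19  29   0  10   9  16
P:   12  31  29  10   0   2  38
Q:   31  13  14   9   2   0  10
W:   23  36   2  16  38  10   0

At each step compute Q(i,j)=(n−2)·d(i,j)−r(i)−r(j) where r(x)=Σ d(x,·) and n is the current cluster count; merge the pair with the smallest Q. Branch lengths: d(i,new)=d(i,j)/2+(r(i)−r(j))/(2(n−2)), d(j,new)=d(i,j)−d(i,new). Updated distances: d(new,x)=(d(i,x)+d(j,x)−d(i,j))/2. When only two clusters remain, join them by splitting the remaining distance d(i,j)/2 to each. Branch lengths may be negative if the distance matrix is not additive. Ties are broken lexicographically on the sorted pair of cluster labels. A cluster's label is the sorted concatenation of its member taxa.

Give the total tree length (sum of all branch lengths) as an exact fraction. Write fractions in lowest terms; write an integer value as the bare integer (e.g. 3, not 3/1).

809/16

1. join J+W (d=2, Q=-231) ⇒ JW; edges |J|=1/10, |W|=19/10
  updated: d(A,JW)=19, d(G,JW)=59/2, d(JW,L)=43/2, d(JW,P)=65/2, d(JW,Q)=11
2. join A+L (d=6, Q=-297/2) ⇒ AL; edges |A|=131/16, |L|=-35/16
  updated: d(AL,G)=26, d(AL,JW)=69/4, d(AL,P)=8, d(AL,Q)=17
3. join AL+P (d=8, Q=-471/4) ⇒ ALP; edges |AL|=25/8, |P|=39/8
  updated: d(ALP,G)=49/2, d(ALP,JW)=167/8, d(ALP,Q)=11/2
4. join ALP+JW (d=167/8, Q=-141/2) ⇒ AJLPW; edges |ALP|=125/16, |JW|=209/16
  updated: d(AJLPW,G)=265/16, d(AJLPW,Q)=-35/16
5. join AJLPW+G (d=265/16, Q=-219/8) ⇒ AGJLPW; edges |AJLPW|=11/16, |G|=127/8
  updated: d(AGJLPW,Q)=-23/8
6. join AGJLPW+Q (d=-23/8) ⇒ AGJLPQW; edges |AGJLPW|=-23/16, |Q|=-23/16
final tree: (((((A:131/16,L:-35/16):25/8,P:39/8):125/16,(J:1/10,W:19/10):209/16):11/16,G:127/8):-23/16,Q:-23/16)
total length: 809/16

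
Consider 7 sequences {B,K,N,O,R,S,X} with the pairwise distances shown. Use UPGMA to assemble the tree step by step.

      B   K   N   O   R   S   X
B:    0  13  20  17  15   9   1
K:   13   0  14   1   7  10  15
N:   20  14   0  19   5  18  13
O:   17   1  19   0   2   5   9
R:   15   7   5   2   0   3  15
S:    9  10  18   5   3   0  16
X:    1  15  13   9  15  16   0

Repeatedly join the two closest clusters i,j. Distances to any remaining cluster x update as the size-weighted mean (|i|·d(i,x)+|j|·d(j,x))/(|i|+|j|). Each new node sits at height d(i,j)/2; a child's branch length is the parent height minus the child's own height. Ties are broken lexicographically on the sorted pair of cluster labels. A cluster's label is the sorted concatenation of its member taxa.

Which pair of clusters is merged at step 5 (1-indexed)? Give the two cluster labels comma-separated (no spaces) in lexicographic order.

BX,KORS

iteration 1: select B,X (d=1); attach at lengths (1/2, 1/2); label the merged cluster BX
  updated: d(BX,K)=14, d(BX,N)=33/2, d(BX,O)=13, d(BX,R)=15, d(BX,S)=25/2
iteration 2: select K,O (d=1); attach at lengths (1/2, 1/2); label the merged cluster KO
  updated: d(BX,KO)=27/2, d(KO,N)=33/2, d(KO,R)=9/2, d(KO,S)=15/2
iteration 3: select R,S (d=3); attach at lengths (3/2, 3/2); label the merged cluster RS
  updated: d(BX,RS)=55/4, d(KO,RS)=6, d(N,RS)=23/2
iteration 4: select KO,RS (d=6); attach at lengths (5/2, 3/2); label the merged cluster KORS
  updated: d(BX,KORS)=109/8, d(KORS,N)=14
iteration 5: select BX,KORS (d=109/8); attach at lengths (101/16, 61/16); label the merged cluster BKORSX
  updated: d(BKORSX,N)=89/6
iteration 6: select BKORSX,N (d=89/6); attach at lengths (29/48, 89/12); label the merged cluster BKNORSX
final tree: (((B:1/2,X:1/2):101/16,((K:1/2,O:1/2):5/2,(R:3/2,S:3/2):3/2):61/16):29/48,N:89/12)
total length: 1303/48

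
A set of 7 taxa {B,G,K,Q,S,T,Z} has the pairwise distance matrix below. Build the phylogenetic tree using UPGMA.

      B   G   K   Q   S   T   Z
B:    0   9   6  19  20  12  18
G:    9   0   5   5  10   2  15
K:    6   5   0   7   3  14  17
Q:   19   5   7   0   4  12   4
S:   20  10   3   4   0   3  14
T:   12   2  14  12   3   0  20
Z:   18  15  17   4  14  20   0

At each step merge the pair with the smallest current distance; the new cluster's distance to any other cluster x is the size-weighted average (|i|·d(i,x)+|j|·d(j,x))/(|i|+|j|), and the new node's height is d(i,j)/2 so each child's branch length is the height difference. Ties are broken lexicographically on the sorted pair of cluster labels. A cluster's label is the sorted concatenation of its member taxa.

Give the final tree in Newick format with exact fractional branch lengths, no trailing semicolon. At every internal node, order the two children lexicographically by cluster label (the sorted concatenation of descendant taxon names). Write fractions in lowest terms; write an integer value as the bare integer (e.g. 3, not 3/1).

iteration 1: select G,T (d=2); attach at lengths (1, 1); label the merged cluster GT
  updated: d(B,GT)=21/2, d(GT,K)=19/2, d(GT,Q)=17/2, d(GT,S)=13/2, d(GT,Z)=35/2
iteration 2: select K,S (d=3); attach at lengths (3/2, 3/2); label the merged cluster KS
  updated: d(B,KS)=13, d(GT,KS)=8, d(KS,Q)=11/2, d(KS,Z)=31/2
iteration 3: select Q,Z (d=4); attach at lengths (2, 2); label the merged cluster QZ
  updated: d(B,QZ)=37/2, d(GT,QZ)=13, d(KS,QZ)=21/2
iteration 4: select GT,KS (d=8); attach at lengths (3, 5/2); label the merged cluster GKST
  updated: d(B,GKST)=47/4, d(GKST,QZ)=47/4
iteration 5: select B,GKST (d=47/4); attach at lengths (47/8, 15/8); label the merged cluster BGKST
  updated: d(BGKST,QZ)=131/10
iteration 6: select BGKST,QZ (d=131/10); attach at lengths (27/40, 91/20); label the merged cluster BGKQSTZ
final tree: ((B:47/8,((G:1,T:1):3,(K:3/2,S:3/2):5/2):15/8):27/40,(Q:2,Z:2):91/20)
total length: 1099/40

((B:47/8,((G:1,T:1):3,(K:3/2,S:3/2):5/2):15/8):27/40,(Q:2,Z:2):91/20)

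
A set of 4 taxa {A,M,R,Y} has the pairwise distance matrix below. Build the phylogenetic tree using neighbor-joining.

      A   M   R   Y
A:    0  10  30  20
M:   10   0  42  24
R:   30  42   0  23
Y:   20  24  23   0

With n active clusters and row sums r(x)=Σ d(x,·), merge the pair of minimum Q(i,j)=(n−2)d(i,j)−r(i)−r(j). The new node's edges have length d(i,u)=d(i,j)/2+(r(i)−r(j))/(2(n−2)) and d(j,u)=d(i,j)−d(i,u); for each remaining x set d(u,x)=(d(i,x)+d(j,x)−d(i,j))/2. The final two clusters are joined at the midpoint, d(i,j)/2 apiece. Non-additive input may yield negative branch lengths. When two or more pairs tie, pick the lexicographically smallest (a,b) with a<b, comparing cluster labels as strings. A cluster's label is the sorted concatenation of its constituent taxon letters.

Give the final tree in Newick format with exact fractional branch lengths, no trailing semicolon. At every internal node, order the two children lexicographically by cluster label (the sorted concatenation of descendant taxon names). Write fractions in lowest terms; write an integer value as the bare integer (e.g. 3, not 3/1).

(((A:1,M:9):25/2,R:37/2):9/4,Y:9/4)

step 1: merge (A,M) at d=10, Q=-116; branch lengths A→1, M→9; new cluster AM
  updated: d(AM,R)=31, d(AM,Y)=17
step 2: merge (AM,R) at d=31, Q=-71; branch lengths AM→25/2, R→37/2; new cluster AMR
  updated: d(AMR,Y)=9/2
step 3: merge (AMR,Y) at d=9/2; branch lengths AMR→9/4, Y→9/4; new cluster AMRY
final tree: (((A:1,M:9):25/2,R:37/2):9/4,Y:9/4)
total length: 91/2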